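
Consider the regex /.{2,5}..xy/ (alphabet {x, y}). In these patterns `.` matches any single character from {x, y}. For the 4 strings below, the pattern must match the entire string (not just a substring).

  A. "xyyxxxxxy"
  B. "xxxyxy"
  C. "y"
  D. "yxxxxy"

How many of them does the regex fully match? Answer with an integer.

3

A. "xyyxxxxxy" → match
B. "xxxyxy" → match
C. "y" → no match — must end with "xy"
D. "yxxxxy" → match
Total matched: 3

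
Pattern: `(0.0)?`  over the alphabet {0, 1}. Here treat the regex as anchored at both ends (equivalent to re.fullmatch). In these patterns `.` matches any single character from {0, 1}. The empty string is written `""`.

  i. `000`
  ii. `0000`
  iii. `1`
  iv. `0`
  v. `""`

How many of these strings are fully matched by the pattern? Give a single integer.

2

i. `000` → match
ii. `0000` → no match
iii. `1` → no match
iv. `0` → no match
v. `""` → match
Total matched: 2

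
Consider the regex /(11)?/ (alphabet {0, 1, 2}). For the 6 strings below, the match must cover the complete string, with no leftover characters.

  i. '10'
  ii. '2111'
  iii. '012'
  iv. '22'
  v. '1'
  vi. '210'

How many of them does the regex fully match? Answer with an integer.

0

i → no match
ii → no match
iii → no match
iv → no match
v → no match
vi → no match
Total matched: 0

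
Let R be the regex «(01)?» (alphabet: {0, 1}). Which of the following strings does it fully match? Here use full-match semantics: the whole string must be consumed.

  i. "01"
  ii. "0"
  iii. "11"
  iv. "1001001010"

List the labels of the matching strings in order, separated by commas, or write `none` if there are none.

i → match
ii → no match
iii → no match
iv → no match

i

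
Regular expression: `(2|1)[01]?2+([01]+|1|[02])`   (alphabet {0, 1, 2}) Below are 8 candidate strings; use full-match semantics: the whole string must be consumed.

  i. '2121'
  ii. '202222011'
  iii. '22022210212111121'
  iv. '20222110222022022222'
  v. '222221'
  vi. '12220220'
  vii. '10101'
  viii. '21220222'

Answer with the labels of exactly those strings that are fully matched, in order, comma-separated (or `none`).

i → match
ii → match
iii → no match
iv → no match
v → match
vi → no match
vii → no match
viii → no match

i, ii, v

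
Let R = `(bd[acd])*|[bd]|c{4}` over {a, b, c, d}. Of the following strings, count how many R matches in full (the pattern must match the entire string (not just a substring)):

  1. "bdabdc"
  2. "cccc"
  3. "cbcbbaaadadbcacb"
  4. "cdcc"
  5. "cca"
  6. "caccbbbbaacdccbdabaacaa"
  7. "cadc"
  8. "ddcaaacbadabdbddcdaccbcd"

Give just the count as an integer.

2

1 → match
2 → match
3 → no match
4 → no match
5 → no match
6 → no match
7 → no match
8 → no match
Total matched: 2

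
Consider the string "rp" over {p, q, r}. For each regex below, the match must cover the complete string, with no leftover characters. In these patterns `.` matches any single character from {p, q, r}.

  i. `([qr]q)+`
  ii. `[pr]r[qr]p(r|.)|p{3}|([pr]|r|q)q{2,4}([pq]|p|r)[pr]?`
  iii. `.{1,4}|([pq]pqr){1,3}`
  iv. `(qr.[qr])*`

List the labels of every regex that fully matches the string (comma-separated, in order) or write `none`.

i → no match — must end with "q"
ii → no match
iii → match
iv → no match

iii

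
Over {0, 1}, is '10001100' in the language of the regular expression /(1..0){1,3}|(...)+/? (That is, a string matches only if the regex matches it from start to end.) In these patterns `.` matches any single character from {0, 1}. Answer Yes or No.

Yes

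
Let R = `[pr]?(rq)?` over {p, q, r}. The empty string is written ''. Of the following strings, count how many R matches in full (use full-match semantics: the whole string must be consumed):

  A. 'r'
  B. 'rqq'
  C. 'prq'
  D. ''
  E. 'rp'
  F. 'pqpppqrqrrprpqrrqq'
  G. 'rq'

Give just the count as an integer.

4

A. 'r' → match
B. 'rqq' → no match
C. 'prq' → match
D. '' → match
E. 'rp' → no match
F → no match
G. 'rq' → match
Total matched: 4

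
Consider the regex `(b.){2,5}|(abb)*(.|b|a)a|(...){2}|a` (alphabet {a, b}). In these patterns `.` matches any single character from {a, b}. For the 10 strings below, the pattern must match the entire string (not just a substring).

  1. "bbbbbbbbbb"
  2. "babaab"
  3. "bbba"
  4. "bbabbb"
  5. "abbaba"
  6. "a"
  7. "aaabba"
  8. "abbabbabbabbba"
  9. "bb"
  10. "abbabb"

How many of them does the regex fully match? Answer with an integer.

9

1 → match
2 → match
3 → match
4 → match
5 → match
6 → match
7 → match
8 → match
9 → no match
10 → match
Total matched: 9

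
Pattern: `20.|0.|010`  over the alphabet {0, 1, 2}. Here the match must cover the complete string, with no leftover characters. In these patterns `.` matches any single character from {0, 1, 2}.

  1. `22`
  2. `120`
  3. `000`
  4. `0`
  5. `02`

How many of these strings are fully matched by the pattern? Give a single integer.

1

1 → no match
2 → no match
3 → no match
4 → no match
5 → match
Total matched: 1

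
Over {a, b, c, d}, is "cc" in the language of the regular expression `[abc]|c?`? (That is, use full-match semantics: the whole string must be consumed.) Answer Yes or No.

No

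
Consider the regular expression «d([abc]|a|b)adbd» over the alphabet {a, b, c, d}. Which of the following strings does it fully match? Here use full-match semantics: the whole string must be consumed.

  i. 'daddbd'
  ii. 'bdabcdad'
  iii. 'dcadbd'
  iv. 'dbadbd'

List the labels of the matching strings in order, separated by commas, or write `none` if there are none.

iii, iv

i → no match — must end with 'adbd'
ii → no match — must start with 'd'
iii → match
iv → match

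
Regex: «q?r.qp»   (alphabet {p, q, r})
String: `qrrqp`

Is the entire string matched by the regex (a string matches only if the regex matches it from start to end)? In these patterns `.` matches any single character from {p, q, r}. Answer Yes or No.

Yes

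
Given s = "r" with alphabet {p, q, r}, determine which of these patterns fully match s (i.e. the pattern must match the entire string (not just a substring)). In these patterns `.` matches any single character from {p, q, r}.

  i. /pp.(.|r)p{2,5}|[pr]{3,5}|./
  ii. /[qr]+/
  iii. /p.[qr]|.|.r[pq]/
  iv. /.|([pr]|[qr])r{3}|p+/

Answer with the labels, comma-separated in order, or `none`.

i → match
ii → match
iii → match
iv → match

i, ii, iii, iv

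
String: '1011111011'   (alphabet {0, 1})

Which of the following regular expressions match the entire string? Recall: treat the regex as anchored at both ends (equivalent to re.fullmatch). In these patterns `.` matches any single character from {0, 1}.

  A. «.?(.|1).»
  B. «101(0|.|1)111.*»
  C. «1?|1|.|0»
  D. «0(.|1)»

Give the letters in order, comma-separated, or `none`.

B

A → no match
B → match
C → no match
D → no match — must start with '0'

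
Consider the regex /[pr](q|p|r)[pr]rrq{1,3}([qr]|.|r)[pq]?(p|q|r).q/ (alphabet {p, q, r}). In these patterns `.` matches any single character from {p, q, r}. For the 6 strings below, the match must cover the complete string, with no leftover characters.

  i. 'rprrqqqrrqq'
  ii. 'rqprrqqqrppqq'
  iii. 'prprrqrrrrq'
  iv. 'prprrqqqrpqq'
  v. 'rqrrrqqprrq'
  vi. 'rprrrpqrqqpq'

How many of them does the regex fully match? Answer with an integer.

3

i. 'rprrqqqrrqq' → no match
ii → match
iii. 'prprrqrrrrq' → no match
iv. 'prprrqqqrpqq' → match
v. 'rqrrrqqprrq' → match
vi. 'rprrrpqrqqpq' → no match
Total matched: 3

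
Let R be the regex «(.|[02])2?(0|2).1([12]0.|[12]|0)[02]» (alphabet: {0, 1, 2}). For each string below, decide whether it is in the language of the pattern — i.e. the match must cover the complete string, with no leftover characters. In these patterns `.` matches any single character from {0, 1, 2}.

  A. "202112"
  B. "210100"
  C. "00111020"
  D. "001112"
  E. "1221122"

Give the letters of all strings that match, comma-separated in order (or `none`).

A → match
B → no match
C → match
D → match
E → match

A, C, D, E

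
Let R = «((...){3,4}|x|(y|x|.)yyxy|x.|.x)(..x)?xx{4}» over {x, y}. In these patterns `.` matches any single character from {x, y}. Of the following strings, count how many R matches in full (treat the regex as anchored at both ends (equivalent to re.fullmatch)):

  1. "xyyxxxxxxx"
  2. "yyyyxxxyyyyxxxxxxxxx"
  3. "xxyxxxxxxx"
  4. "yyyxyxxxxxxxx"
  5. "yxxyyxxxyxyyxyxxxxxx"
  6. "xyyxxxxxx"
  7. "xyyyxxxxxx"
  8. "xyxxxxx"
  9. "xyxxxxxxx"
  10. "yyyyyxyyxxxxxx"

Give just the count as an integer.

10

1 → match
2 → match
3 → match
4 → match
5 → match
6 → match
7 → match
8 → match
9 → match
10 → match
Total matched: 10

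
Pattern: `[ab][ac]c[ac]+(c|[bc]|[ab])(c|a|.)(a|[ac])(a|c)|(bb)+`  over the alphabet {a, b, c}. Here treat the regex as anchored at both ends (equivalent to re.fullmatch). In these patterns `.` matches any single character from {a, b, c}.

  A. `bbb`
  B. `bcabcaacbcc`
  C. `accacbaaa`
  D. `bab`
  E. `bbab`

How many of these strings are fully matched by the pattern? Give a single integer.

1

A → no match
B → no match
C → match
D → no match
E → no match
Total matched: 1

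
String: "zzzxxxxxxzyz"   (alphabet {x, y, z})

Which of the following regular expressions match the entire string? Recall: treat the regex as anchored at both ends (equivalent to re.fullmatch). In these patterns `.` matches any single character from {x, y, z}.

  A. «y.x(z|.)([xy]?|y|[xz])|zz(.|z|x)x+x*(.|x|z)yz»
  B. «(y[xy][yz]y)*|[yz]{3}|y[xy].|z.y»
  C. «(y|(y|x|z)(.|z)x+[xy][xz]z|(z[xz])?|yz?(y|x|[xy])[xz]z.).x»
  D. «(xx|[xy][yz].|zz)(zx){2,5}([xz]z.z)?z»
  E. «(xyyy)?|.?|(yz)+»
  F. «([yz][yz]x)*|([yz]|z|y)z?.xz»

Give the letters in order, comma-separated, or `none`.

A

A → match
B → no match
C → no match — must end with "x"
D → no match
E → no match
F → no match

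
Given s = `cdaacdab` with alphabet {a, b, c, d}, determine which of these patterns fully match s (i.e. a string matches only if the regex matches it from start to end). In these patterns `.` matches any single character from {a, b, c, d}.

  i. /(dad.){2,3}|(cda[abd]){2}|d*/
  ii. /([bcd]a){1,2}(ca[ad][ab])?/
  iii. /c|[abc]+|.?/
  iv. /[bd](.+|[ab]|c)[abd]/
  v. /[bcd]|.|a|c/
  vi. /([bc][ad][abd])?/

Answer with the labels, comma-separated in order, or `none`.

i → match
ii → no match
iii → no match
iv → no match
v → no match
vi → no match

i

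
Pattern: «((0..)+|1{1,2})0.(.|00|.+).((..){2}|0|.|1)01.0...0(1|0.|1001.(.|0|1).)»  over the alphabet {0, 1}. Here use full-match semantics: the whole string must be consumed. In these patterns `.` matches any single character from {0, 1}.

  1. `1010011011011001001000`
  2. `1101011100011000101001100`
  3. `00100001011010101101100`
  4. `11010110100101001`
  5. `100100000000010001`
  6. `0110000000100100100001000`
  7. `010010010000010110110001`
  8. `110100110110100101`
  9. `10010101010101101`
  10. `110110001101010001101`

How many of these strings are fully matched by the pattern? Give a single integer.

1 → match
2 → match
3 → no match
4 → match
5 → no match
6 → match
7 → match
8 → no match
9 → no match
10 → match
Total matched: 6

6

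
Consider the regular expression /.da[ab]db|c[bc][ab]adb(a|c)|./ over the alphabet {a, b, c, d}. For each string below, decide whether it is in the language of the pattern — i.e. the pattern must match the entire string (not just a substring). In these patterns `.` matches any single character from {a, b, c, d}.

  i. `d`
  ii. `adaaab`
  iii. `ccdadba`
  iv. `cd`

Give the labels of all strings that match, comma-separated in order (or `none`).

i

i → match
ii → no match
iii → no match
iv → no match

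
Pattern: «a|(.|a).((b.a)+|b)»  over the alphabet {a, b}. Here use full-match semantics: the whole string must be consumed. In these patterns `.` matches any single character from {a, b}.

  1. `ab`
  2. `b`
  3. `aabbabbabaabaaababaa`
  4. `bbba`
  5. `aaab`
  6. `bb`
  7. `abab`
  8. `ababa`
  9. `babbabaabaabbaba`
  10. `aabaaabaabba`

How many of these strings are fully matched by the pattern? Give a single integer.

0

1 → no match
2 → no match
3 → no match
4 → no match
5 → no match
6 → no match
7 → no match
8 → no match
9 → no match
10 → no match
Total matched: 0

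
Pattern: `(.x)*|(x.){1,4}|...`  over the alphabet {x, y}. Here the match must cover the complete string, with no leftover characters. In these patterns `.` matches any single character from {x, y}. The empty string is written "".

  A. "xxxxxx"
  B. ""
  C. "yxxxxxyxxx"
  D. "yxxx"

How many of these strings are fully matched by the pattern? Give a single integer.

A → match
B → match
C → match
D → match
Total matched: 4

4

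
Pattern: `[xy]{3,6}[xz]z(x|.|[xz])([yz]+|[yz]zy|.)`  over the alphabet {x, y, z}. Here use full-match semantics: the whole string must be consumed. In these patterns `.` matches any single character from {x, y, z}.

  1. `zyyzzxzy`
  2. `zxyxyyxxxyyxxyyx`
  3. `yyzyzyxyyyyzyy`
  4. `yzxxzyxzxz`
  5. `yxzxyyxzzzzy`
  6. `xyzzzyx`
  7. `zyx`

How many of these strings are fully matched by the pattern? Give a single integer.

1 → no match
2 → no match
3 → no match
4 → no match
5 → no match
6 → no match
7 → no match
Total matched: 0

0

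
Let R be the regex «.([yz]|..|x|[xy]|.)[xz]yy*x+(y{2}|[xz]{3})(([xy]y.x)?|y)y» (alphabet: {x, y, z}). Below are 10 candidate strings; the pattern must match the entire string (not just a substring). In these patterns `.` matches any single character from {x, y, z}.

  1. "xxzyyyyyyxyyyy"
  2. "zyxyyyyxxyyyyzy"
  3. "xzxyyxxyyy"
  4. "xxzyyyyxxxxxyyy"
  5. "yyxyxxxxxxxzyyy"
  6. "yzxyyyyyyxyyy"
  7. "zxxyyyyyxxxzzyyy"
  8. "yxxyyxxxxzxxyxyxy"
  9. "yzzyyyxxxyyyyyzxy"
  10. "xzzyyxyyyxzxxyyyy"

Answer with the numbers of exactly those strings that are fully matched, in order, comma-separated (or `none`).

1 → match
2 → no match
3. "xzxyyxxyyy" → match
4 → match
5 → no match
6 → match
7 → no match
8 → no match
9 → no match
10 → no match

1, 3, 4, 6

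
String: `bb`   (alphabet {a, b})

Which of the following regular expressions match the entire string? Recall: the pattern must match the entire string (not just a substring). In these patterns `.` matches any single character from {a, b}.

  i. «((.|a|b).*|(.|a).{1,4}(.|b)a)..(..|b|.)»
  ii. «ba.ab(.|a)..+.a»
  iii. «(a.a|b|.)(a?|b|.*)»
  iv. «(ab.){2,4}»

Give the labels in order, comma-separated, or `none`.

i → no match
ii → no match — must start with `ba`
iii → match
iv → no match — must start with `ab`

iii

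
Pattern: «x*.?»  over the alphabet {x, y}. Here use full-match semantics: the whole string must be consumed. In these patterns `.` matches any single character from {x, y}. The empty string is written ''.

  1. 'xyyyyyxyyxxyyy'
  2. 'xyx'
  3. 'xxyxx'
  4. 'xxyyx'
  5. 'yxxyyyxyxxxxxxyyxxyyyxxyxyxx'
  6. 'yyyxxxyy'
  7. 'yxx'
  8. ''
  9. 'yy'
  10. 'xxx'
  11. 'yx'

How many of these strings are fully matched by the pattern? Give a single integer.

2

1 → no match
2. 'xyx' → no match
3. 'xxyxx' → no match
4. 'xxyyx' → no match
5 → no match
6. 'yyyxxxyy' → no match
7. 'yxx' → no match
8. '' → match
9. 'yy' → no match
10. 'xxx' → match
11. 'yx' → no match
Total matched: 2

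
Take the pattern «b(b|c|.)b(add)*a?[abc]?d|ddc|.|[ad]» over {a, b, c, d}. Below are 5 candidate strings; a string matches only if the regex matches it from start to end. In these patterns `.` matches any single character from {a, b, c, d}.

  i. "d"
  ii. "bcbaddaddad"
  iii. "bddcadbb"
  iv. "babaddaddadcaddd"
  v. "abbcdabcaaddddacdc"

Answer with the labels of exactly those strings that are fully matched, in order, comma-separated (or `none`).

i, ii

i → match
ii → match
iii → no match
iv → no match
v → no match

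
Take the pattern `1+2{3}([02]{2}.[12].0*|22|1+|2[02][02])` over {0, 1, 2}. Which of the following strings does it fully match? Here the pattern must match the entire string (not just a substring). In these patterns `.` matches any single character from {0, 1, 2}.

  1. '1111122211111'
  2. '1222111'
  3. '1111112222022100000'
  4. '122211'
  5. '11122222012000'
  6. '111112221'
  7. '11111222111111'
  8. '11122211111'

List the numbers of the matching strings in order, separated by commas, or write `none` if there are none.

1, 2, 3, 4, 5, 6, 7, 8

1 → match
2. '1222111' → match
3 → match
4. '122211' → match
5 → match
6. '111112221' → match
7 → match
8. '11122211111' → match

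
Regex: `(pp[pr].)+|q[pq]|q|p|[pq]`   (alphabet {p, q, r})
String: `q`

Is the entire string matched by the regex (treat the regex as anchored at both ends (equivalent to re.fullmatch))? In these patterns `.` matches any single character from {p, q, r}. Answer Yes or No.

Yes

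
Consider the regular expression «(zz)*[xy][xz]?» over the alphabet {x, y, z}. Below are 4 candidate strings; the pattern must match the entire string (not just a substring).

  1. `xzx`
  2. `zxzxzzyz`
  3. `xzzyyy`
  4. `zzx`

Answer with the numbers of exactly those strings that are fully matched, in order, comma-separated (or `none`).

1 → no match
2 → no match
3 → no match
4 → match

4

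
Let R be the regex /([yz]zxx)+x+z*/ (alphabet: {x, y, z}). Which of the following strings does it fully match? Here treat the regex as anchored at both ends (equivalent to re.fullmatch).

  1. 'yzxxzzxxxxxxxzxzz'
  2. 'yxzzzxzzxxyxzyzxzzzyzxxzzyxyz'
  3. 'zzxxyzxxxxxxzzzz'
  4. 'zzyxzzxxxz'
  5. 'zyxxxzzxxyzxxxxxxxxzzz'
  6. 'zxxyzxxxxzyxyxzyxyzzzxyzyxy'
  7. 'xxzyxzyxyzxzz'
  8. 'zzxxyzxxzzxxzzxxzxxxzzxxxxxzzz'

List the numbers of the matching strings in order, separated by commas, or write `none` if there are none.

1 → no match
2 → no match
3 → match
4 → no match
5 → no match
6 → no match
7 → no match
8 → no match

3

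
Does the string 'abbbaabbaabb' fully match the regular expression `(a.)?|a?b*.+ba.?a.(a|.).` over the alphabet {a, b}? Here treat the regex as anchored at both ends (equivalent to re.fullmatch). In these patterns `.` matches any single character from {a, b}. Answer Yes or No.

No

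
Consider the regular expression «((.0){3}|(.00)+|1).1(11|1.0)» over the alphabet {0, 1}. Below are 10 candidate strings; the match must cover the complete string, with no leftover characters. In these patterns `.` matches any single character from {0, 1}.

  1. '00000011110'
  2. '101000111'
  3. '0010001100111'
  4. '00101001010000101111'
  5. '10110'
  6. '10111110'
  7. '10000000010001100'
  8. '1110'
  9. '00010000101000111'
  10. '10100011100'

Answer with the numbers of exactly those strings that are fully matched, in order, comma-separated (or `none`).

1 → match
2 → no match
3 → no match
4 → no match
5 → no match
6 → no match
7 → match
8 → no match
9 → no match
10 → match

1, 7, 10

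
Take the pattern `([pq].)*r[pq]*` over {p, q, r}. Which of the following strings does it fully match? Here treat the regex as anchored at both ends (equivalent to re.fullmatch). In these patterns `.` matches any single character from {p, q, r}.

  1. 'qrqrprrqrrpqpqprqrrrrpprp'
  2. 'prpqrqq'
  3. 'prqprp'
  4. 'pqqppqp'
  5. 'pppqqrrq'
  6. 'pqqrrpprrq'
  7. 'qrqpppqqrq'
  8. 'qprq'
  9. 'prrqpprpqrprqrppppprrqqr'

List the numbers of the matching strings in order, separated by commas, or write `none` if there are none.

2, 3, 5, 7, 8

1 → no match
2 → match
3 → match
4 → no match
5 → match
6 → no match
7 → match
8 → match
9 → no match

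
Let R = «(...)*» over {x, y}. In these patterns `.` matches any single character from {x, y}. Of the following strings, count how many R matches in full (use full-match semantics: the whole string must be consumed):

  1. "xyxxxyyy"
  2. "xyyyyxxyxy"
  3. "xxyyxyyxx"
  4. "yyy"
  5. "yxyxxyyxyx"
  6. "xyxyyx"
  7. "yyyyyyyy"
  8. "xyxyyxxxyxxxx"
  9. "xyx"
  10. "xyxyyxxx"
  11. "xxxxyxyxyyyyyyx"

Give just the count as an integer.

1 → no match
2 → no match
3 → match
4 → match
5 → no match
6 → match
7 → no match
8 → no match
9 → match
10 → no match
11 → match
Total matched: 5

5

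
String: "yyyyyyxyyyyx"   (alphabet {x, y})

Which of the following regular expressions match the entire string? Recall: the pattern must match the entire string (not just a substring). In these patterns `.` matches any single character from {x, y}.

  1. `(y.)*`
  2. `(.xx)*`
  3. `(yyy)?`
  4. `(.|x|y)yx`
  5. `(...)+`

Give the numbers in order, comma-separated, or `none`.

5

1 → no match
2 → no match
3 → no match
4 → no match
5 → match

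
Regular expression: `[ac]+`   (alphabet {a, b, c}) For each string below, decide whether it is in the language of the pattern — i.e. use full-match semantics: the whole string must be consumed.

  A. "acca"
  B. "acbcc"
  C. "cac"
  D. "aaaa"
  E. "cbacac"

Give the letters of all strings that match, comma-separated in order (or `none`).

A → match
B → no match
C → match
D → match
E → no match

A, C, D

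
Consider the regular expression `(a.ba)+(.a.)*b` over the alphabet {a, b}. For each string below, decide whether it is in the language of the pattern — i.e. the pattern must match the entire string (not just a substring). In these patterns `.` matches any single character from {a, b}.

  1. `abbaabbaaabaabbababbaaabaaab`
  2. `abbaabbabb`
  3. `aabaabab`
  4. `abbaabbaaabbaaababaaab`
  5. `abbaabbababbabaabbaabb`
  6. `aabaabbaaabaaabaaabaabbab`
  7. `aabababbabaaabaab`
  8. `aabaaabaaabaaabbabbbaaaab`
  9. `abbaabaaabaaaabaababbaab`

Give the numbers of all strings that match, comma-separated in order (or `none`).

1 → no match
2 → no match
3 → no match
4 → no match
5 → no match
6 → match
7 → match
8 → no match
9 → no match

6, 7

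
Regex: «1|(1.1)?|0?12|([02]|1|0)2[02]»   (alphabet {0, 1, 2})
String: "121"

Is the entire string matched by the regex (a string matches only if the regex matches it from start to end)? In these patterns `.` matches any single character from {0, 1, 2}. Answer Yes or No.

Yes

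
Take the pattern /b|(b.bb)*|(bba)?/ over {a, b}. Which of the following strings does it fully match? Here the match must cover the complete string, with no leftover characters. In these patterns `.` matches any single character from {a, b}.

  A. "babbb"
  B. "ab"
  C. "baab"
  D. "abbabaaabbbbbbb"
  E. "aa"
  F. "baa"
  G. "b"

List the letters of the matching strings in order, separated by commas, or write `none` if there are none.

A. "babbb" → no match
B. "ab" → no match
C. "baab" → no match
D → no match
E. "aa" → no match
F. "baa" → no match
G. "b" → match

G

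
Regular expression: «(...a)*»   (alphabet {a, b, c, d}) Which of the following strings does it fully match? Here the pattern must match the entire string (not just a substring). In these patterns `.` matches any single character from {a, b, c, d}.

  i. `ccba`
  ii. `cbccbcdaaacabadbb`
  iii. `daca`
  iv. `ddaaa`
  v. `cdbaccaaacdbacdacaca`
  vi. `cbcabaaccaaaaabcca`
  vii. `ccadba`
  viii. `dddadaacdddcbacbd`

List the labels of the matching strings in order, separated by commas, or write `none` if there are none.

i → match
ii → no match
iii → match
iv → no match
v → no match
vi → no match
vii → no match
viii → no match

i, iii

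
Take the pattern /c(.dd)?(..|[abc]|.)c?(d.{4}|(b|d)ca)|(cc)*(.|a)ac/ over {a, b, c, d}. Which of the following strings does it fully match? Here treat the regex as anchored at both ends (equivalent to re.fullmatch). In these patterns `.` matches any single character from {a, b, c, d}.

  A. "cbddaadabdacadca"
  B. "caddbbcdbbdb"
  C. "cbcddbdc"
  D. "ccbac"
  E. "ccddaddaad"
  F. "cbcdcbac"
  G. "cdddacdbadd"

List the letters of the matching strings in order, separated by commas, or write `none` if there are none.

A → no match
B → match
C → match
D → match
E → match
F → match
G → match

B, C, D, E, F, G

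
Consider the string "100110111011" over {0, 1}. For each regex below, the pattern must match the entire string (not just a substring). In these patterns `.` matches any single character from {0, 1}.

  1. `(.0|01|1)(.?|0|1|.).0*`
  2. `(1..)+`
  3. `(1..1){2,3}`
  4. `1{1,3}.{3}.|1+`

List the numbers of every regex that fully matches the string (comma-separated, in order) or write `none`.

1 → no match
2 → no match
3 → match
4 → no match

3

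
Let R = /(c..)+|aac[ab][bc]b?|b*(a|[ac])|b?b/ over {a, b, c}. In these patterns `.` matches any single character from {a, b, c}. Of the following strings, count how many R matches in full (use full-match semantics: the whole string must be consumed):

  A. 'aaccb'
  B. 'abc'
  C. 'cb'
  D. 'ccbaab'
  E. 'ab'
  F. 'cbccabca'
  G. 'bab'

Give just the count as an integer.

0

A → no match
B → no match
C → no match
D → no match
E → no match
F → no match
G → no match
Total matched: 0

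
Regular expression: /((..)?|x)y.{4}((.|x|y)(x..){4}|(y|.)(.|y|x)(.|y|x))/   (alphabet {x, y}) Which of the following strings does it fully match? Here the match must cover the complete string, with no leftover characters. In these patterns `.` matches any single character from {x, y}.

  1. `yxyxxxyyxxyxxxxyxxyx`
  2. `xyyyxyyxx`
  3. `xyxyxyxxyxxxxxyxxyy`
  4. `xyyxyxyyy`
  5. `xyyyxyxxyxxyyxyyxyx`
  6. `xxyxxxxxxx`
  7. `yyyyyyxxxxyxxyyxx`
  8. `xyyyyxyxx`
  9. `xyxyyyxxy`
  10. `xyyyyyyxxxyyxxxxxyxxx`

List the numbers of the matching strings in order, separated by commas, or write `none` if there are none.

1 → match
2. `xyyyxyyxx` → match
3 → match
4. `xyyxyxyyy` → match
5 → match
6. `xxyxxxxxxx` → match
7 → no match
8. `xyyyyxyxx` → match
9. `xyxyyyxxy` → match
10 → no match

1, 2, 3, 4, 5, 6, 8, 9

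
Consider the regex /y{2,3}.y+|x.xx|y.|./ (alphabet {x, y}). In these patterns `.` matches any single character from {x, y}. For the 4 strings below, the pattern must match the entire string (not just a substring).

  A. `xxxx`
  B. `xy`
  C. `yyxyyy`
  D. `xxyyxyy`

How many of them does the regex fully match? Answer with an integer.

A. `xxxx` → match
B. `xy` → no match
C. `yyxyyy` → match
D. `xxyyxyy` → no match
Total matched: 2

2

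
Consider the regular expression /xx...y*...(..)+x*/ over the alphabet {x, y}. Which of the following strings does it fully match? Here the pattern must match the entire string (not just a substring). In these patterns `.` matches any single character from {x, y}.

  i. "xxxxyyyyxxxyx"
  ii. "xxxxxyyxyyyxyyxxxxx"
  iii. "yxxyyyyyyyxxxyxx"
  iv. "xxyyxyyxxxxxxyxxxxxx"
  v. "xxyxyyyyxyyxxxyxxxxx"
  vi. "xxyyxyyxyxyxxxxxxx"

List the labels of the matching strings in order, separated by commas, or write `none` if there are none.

i → match
ii → match
iii → no match — must start with "xx"
iv → match
v → match
vi → match

i, ii, iv, v, vi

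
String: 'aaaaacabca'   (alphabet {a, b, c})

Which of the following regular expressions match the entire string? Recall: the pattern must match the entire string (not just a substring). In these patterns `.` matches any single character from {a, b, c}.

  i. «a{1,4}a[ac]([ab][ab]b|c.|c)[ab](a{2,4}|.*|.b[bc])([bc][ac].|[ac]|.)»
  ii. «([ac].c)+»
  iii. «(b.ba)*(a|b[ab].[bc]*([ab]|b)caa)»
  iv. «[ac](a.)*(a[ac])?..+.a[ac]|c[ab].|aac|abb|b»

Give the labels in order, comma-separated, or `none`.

i → match
ii → no match — must end with 'c'
iii → no match
iv → no match

i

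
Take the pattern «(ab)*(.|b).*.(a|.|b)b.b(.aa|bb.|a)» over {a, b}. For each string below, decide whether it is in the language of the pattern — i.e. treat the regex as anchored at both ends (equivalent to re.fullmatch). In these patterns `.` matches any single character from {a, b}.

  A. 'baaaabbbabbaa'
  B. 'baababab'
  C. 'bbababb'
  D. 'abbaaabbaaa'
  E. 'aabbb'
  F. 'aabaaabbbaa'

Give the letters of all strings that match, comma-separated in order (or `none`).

A → match
B → no match
C → no match
D → no match
E → no match
F → no match

A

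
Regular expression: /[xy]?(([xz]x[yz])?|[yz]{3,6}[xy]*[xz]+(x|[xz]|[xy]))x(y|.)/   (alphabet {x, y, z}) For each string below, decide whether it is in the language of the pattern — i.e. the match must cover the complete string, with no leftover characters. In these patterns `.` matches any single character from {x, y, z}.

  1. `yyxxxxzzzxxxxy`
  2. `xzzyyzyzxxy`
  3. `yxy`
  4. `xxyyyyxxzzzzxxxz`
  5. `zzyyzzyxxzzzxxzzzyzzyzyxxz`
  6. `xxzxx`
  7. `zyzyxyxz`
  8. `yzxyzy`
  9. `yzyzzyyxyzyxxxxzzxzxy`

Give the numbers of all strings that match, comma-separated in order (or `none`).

2, 3, 6, 7

1 → no match
2. `xzzyyzyzxxy` → match
3. `yxy` → match
4 → no match
5 → no match
6. `xxzxx` → match
7. `zyzyxyxz` → match
8. `yzxyzy` → no match
9 → no match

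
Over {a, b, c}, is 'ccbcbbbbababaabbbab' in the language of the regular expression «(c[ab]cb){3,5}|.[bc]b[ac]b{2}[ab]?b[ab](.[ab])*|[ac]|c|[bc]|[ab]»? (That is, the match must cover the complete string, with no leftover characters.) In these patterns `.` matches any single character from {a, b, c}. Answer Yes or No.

Yes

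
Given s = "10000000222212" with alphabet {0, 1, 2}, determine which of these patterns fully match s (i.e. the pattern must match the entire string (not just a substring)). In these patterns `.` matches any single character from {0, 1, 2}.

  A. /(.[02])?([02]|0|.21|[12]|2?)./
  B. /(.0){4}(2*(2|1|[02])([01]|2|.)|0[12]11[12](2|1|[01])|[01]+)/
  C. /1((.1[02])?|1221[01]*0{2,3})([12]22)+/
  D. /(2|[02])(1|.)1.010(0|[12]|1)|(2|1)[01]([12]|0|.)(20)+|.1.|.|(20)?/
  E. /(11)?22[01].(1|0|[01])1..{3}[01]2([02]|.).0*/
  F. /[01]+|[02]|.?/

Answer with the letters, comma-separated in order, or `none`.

B

A → no match
B → match
C → no match — must end with "22"
D → no match
E → no match
F → no match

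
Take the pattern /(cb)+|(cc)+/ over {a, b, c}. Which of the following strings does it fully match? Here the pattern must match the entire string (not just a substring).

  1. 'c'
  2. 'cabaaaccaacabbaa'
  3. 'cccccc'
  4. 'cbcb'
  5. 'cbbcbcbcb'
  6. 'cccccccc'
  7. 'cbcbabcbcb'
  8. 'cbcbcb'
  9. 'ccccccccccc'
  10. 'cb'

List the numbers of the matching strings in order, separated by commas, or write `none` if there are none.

1 → no match
2 → no match
3 → match
4 → match
5 → no match
6 → match
7 → no match
8 → match
9 → no match
10 → match

3, 4, 6, 8, 10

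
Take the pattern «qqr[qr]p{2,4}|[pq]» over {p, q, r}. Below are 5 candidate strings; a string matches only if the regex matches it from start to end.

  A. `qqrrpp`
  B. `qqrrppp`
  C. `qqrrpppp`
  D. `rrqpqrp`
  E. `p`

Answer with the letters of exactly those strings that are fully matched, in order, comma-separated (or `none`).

A → match
B → match
C → match
D → no match
E → match

A, B, C, E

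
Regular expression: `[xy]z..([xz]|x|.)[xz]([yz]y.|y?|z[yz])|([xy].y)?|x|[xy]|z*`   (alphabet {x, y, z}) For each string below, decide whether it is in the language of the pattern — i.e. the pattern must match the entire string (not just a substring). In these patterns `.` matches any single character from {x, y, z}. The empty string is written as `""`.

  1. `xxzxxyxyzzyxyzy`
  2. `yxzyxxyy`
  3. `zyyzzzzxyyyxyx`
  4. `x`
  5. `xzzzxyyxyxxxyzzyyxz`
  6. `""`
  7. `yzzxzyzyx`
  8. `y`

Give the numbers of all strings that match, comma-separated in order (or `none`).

4, 6, 8

1 → no match
2 → no match
3 → no match
4 → match
5 → no match
6 → match
7 → no match
8 → match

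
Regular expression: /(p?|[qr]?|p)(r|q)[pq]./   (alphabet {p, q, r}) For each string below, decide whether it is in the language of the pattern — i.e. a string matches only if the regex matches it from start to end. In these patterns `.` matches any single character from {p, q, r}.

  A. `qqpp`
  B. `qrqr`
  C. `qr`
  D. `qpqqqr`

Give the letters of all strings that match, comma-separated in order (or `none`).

A → match
B → match
C → no match
D → no match

A, B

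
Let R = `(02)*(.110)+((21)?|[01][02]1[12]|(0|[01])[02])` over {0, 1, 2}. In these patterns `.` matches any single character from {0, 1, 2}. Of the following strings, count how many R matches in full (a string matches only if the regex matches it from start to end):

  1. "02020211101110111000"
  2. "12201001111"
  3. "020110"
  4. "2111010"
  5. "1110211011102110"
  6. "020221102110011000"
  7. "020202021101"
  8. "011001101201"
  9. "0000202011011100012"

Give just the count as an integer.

1 → match
2 → no match
3 → match
4 → no match
5 → match
6 → match
7 → no match
8 → no match
9 → no match
Total matched: 4

4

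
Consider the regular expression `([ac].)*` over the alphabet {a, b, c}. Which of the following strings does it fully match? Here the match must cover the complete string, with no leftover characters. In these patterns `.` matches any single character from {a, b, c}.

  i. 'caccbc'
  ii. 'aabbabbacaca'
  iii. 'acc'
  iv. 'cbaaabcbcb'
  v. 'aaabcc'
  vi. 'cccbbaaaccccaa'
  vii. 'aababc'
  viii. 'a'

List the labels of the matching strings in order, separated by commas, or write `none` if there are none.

i → no match
ii → no match
iii → no match
iv → match
v → match
vi → no match
vii → no match
viii → no match

iv, v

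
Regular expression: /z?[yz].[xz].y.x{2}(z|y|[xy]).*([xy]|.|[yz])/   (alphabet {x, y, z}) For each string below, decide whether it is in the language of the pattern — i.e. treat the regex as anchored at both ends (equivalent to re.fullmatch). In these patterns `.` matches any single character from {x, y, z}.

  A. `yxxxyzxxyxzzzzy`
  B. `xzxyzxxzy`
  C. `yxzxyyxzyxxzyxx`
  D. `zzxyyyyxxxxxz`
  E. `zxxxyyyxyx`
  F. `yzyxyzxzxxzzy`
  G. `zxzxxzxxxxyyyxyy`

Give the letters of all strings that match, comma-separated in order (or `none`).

A

A → match
B → no match
C → no match
D → no match
E → no match
F → no match
G → no match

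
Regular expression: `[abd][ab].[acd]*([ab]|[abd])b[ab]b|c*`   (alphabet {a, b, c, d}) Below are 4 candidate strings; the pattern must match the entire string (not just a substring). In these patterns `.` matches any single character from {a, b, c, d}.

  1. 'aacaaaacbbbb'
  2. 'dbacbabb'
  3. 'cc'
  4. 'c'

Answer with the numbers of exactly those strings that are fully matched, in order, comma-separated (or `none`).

1 → match
2 → no match
3 → match
4 → match

1, 3, 4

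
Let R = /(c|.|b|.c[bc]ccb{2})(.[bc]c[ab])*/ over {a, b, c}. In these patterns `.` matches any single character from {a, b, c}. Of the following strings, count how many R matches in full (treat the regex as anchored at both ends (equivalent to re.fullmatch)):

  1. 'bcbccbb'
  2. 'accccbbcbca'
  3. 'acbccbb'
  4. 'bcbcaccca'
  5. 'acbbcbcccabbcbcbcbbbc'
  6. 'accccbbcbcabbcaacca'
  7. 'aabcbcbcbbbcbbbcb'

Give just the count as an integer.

6

1 → match
2 → match
3 → match
4 → match
5 → no match
6 → match
7 → match
Total matched: 6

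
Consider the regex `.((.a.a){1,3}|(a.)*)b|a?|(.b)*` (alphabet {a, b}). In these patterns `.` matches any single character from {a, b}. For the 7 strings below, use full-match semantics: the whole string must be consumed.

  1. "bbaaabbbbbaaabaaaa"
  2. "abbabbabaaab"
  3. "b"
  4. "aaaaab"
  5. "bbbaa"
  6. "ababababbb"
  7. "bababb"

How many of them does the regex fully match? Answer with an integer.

1 → no match
2 → no match
3 → no match
4 → match
5 → no match
6 → match
7 → match
Total matched: 3

3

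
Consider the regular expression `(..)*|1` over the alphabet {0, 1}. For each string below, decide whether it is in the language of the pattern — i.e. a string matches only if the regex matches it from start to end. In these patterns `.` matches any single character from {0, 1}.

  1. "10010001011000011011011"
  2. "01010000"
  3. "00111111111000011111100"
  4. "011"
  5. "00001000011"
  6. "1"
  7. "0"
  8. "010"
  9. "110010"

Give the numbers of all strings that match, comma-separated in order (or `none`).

1 → no match
2. "01010000" → match
3 → no match
4. "011" → no match
5. "00001000011" → no match
6. "1" → match
7. "0" → no match
8. "010" → no match
9. "110010" → match

2, 6, 9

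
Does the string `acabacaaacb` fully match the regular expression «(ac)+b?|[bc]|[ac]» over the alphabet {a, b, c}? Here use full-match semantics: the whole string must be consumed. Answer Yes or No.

No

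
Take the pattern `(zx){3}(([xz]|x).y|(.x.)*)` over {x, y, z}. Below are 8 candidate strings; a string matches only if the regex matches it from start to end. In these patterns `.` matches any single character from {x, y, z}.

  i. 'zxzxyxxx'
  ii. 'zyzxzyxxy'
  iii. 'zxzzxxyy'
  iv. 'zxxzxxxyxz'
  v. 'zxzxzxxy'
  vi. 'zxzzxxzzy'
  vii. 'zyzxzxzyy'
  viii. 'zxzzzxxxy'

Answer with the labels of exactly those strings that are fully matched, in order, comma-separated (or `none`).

i. 'zxzxyxxx' → no match
ii. 'zyzxzyxxy' → no match — must start with 'zx'
iii. 'zxzzxxyy' → no match
iv. 'zxxzxxxyxz' → no match
v. 'zxzxzxxy' → no match
vi. 'zxzzxxzzy' → no match
vii. 'zyzxzxzyy' → no match — must start with 'zx'
viii. 'zxzzzxxxy' → no match

none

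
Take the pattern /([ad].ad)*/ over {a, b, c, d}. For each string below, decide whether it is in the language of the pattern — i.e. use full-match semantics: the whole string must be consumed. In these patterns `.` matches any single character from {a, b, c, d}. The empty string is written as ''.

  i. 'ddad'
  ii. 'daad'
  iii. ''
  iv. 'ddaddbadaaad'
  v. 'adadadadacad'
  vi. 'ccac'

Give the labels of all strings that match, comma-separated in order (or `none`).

i → match
ii → match
iii → match
iv → match
v → match
vi → no match

i, ii, iii, iv, v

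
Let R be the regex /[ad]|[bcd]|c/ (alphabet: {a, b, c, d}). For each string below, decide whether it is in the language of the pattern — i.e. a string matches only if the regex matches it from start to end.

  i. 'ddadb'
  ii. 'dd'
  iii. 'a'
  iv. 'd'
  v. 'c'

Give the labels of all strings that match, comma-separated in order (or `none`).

iii, iv, v

i → no match
ii → no match
iii → match
iv → match
v → match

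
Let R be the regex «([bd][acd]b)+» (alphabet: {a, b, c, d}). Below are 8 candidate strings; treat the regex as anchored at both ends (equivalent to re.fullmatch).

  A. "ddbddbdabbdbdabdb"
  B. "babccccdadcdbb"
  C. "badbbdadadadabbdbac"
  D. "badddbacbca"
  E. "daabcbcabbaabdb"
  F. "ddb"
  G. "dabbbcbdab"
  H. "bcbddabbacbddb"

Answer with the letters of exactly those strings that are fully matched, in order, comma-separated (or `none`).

A → no match
B → no match
C → no match — must end with "b"
D → no match — must end with "b"
E → no match
F → match
G → no match
H → no match

F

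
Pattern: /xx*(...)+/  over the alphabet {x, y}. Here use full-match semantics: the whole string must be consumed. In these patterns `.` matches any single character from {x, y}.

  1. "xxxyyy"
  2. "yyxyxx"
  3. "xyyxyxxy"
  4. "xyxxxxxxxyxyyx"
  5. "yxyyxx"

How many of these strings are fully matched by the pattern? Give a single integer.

1

1 → match
2 → no match — must start with "x"
3 → no match
4 → no match
5 → no match — must start with "x"
Total matched: 1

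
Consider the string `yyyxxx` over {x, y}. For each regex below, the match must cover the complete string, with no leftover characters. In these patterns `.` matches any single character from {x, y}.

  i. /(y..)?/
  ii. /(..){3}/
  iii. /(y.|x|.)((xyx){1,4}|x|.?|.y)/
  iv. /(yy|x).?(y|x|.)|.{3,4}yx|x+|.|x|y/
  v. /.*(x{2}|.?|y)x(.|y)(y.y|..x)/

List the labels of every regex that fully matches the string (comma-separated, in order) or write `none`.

i → no match
ii → match
iii → no match
iv → no match
v → no match

ii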